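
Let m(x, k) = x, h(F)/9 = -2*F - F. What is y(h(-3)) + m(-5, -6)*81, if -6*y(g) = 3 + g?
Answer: -419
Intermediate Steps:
h(F) = -27*F (h(F) = 9*(-2*F - F) = 9*(-3*F) = -27*F)
y(g) = -½ - g/6 (y(g) = -(3 + g)/6 = -½ - g/6)
y(h(-3)) + m(-5, -6)*81 = (-½ - (-9)*(-3)/2) - 5*81 = (-½ - ⅙*81) - 405 = (-½ - 27/2) - 405 = -14 - 405 = -419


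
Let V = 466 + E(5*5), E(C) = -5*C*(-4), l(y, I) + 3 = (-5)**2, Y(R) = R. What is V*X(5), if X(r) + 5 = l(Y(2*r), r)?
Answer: 16422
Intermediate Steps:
l(y, I) = 22 (l(y, I) = -3 + (-5)**2 = -3 + 25 = 22)
X(r) = 17 (X(r) = -5 + 22 = 17)
E(C) = 20*C
V = 966 (V = 466 + 20*(5*5) = 466 + 20*25 = 466 + 500 = 966)
V*X(5) = 966*17 = 16422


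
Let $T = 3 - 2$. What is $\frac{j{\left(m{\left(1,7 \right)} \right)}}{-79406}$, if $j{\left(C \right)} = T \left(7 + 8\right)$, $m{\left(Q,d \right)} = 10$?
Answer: $- \frac{15}{79406} \approx -0.0001889$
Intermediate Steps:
$T = 1$ ($T = 3 - 2 = 1$)
$j{\left(C \right)} = 15$ ($j{\left(C \right)} = 1 \left(7 + 8\right) = 1 \cdot 15 = 15$)
$\frac{j{\left(m{\left(1,7 \right)} \right)}}{-79406} = \frac{15}{-79406} = 15 \left(- \frac{1}{79406}\right) = - \frac{15}{79406}$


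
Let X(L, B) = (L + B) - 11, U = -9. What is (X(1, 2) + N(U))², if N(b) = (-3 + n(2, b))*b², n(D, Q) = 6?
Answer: 55225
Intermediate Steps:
X(L, B) = -11 + B + L (X(L, B) = (B + L) - 11 = -11 + B + L)
N(b) = 3*b² (N(b) = (-3 + 6)*b² = 3*b²)
(X(1, 2) + N(U))² = ((-11 + 2 + 1) + 3*(-9)²)² = (-8 + 3*81)² = (-8 + 243)² = 235² = 55225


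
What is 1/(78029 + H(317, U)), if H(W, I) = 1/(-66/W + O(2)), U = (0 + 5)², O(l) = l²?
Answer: 1202/93791175 ≈ 1.2816e-5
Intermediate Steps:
U = 25 (U = 5² = 25)
H(W, I) = 1/(4 - 66/W) (H(W, I) = 1/(-66/W + 2²) = 1/(-66/W + 4) = 1/(4 - 66/W))
1/(78029 + H(317, U)) = 1/(78029 + (½)*317/(-33 + 2*317)) = 1/(78029 + (½)*317/(-33 + 634)) = 1/(78029 + (½)*317/601) = 1/(78029 + (½)*317*(1/601)) = 1/(78029 + 317/1202) = 1/(93791175/1202) = 1202/93791175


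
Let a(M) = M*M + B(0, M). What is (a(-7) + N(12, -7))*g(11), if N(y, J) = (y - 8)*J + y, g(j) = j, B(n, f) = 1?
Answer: 374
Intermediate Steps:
a(M) = 1 + M² (a(M) = M*M + 1 = M² + 1 = 1 + M²)
N(y, J) = y + J*(-8 + y) (N(y, J) = (-8 + y)*J + y = J*(-8 + y) + y = y + J*(-8 + y))
(a(-7) + N(12, -7))*g(11) = ((1 + (-7)²) + (12 - 8*(-7) - 7*12))*11 = ((1 + 49) + (12 + 56 - 84))*11 = (50 - 16)*11 = 34*11 = 374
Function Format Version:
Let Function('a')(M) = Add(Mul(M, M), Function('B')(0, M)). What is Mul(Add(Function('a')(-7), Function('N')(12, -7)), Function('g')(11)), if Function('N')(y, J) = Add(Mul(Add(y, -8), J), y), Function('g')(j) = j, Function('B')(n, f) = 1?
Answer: 374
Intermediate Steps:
Function('a')(M) = Add(1, Pow(M, 2)) (Function('a')(M) = Add(Mul(M, M), 1) = Add(Pow(M, 2), 1) = Add(1, Pow(M, 2)))
Function('N')(y, J) = Add(y, Mul(J, Add(-8, y))) (Function('N')(y, J) = Add(Mul(Add(-8, y), J), y) = Add(Mul(J, Add(-8, y)), y) = Add(y, Mul(J, Add(-8, y))))
Mul(Add(Function('a')(-7), Function('N')(12, -7)), Function('g')(11)) = Mul(Add(Add(1, Pow(-7, 2)), Add(12, Mul(-8, -7), Mul(-7, 12))), 11) = Mul(Add(Add(1, 49), Add(12, 56, -84)), 11) = Mul(Add(50, -16), 11) = Mul(34, 11) = 374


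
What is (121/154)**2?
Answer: 121/196 ≈ 0.61735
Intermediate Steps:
(121/154)**2 = (121*(1/154))**2 = (11/14)**2 = 121/196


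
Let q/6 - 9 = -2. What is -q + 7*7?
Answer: 7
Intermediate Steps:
q = 42 (q = 54 + 6*(-2) = 54 - 12 = 42)
-q + 7*7 = -1*42 + 7*7 = -42 + 49 = 7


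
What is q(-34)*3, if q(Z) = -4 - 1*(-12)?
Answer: 24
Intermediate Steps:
q(Z) = 8 (q(Z) = -4 + 12 = 8)
q(-34)*3 = 8*3 = 24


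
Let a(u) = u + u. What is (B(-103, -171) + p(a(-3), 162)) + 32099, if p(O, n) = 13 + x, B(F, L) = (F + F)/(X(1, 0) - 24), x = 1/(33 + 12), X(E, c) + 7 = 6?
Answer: 7227059/225 ≈ 32120.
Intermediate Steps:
X(E, c) = -1 (X(E, c) = -7 + 6 = -1)
a(u) = 2*u
x = 1/45 ≈ 0.022222
B(F, L) = -2*F/25 (B(F, L) = (F + F)/(-1 - 24) = (2*F)/(-25) = (2*F)*(-1/25) = -2*F/25)
p(O, n) = 586/45 (p(O, n) = 13 + 1/45 = 586/45)
(B(-103, -171) + p(a(-3), 162)) + 32099 = (-2/25*(-103) + 586/45) + 32099 = (206/25 + 586/45) + 32099 = 4784/225 + 32099 = 7227059/225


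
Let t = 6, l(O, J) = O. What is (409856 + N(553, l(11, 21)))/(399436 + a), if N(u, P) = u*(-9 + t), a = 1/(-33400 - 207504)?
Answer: 98336290088/96225730143 ≈ 1.0219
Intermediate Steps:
a = -1/240904 (a = 1/(-240904) = -1/240904 ≈ -4.1510e-6)
N(u, P) = -3*u (N(u, P) = u*(-9 + 6) = u*(-3) = -3*u)
(409856 + N(553, l(11, 21)))/(399436 + a) = (409856 - 3*553)/(399436 - 1/240904) = (409856 - 1659)/(96225730143/240904) = 408197*(240904/96225730143) = 98336290088/96225730143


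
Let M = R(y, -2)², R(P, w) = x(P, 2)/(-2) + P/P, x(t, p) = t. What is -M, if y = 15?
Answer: -169/4 ≈ -42.250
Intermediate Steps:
R(P, w) = 1 - P/2 (R(P, w) = P/(-2) + P/P = P*(-½) + 1 = -P/2 + 1 = 1 - P/2)
M = 169/4 (M = (1 - ½*15)² = (1 - 15/2)² = (-13/2)² = 169/4 ≈ 42.250)
-M = -1*169/4 = -169/4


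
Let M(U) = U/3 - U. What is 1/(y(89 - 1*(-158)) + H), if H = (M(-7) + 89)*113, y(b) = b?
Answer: 3/32494 ≈ 9.2325e-5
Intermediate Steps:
M(U) = -2*U/3 (M(U) = U*(⅓) - U = U/3 - U = -2*U/3)
H = 31753/3 (H = (-⅔*(-7) + 89)*113 = (14/3 + 89)*113 = (281/3)*113 = 31753/3 ≈ 10584.)
1/(y(89 - 1*(-158)) + H) = 1/((89 - 1*(-158)) + 31753/3) = 1/((89 + 158) + 31753/3) = 1/(247 + 31753/3) = 1/(32494/3) = 3/32494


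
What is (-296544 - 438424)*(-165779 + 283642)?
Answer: -86625533384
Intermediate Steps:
(-296544 - 438424)*(-165779 + 283642) = -734968*117863 = -86625533384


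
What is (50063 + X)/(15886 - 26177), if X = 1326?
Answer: -51389/10291 ≈ -4.9936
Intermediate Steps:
(50063 + X)/(15886 - 26177) = (50063 + 1326)/(15886 - 26177) = 51389/(-10291) = 51389*(-1/10291) = -51389/10291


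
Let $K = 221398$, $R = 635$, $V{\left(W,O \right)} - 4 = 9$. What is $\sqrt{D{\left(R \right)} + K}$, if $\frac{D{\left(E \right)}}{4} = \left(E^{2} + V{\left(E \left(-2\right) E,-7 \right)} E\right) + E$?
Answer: $3 \sqrt{207762} \approx 1367.4$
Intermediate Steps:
$V{\left(W,O \right)} = 13$ ($V{\left(W,O \right)} = 4 + 9 = 13$)
$D{\left(E \right)} = 4 E^{2} + 56 E$ ($D{\left(E \right)} = 4 \left(\left(E^{2} + 13 E\right) + E\right) = 4 \left(E^{2} + 14 E\right) = 4 E^{2} + 56 E$)
$\sqrt{D{\left(R \right)} + K} = \sqrt{4 \cdot 635 \left(14 + 635\right) + 221398} = \sqrt{4 \cdot 635 \cdot 649 + 221398} = \sqrt{1648460 + 221398} = \sqrt{1869858} = 3 \sqrt{207762}$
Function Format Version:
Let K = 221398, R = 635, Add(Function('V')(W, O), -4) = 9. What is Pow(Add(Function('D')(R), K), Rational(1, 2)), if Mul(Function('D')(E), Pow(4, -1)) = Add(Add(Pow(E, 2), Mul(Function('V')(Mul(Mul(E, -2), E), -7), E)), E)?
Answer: Mul(3, Pow(207762, Rational(1, 2))) ≈ 1367.4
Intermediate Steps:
Function('V')(W, O) = 13 (Function('V')(W, O) = Add(4, 9) = 13)
Function('D')(E) = Add(Mul(4, Pow(E, 2)), Mul(56, E)) (Function('D')(E) = Mul(4, Add(Add(Pow(E, 2), Mul(13, E)), E)) = Mul(4, Add(Pow(E, 2), Mul(14, E))) = Add(Mul(4, Pow(E, 2)), Mul(56, E)))
Pow(Add(Function('D')(R), K), Rational(1, 2)) = Pow(Add(Mul(4, 635, Add(14, 635)), 221398), Rational(1, 2)) = Pow(Add(Mul(4, 635, 649), 221398), Rational(1, 2)) = Pow(Add(1648460, 221398), Rational(1, 2)) = Pow(1869858, Rational(1, 2)) = Mul(3, Pow(207762, Rational(1, 2)))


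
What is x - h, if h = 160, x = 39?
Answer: -121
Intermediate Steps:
x - h = 39 - 1*160 = 39 - 160 = -121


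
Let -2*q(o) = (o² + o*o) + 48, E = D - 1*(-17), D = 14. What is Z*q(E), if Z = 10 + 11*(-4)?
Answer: 33490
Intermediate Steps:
E = 31 (E = 14 - 1*(-17) = 14 + 17 = 31)
q(o) = -24 - o² (q(o) = -((o² + o*o) + 48)/2 = -((o² + o²) + 48)/2 = -(2*o² + 48)/2 = -(48 + 2*o²)/2 = -24 - o²)
Z = -34 (Z = 10 - 44 = -34)
Z*q(E) = -34*(-24 - 1*31²) = -34*(-24 - 1*961) = -34*(-24 - 961) = -34*(-985) = 33490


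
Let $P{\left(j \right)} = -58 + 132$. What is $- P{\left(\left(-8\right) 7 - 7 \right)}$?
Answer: $-74$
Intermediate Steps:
$P{\left(j \right)} = 74$
$- P{\left(\left(-8\right) 7 - 7 \right)} = \left(-1\right) 74 = -74$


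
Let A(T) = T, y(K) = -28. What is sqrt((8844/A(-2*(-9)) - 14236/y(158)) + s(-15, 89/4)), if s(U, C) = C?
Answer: 293*sqrt(21)/42 ≈ 31.969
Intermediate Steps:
sqrt((8844/A(-2*(-9)) - 14236/y(158)) + s(-15, 89/4)) = sqrt((8844/((-2*(-9))) - 14236/(-28)) + 89/4) = sqrt((8844/18 - 14236*(-1/28)) + 89*(1/4)) = sqrt((8844*(1/18) + 3559/7) + 89/4) = sqrt((1474/3 + 3559/7) + 89/4) = sqrt(20995/21 + 89/4) = sqrt(85849/84) = 293*sqrt(21)/42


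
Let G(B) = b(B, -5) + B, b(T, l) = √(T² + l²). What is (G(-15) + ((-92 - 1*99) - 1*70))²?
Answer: 76426 - 2760*√10 ≈ 67698.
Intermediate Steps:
G(B) = B + √(25 + B²) (G(B) = √(B² + (-5)²) + B = √(B² + 25) + B = √(25 + B²) + B = B + √(25 + B²))
(G(-15) + ((-92 - 1*99) - 1*70))² = ((-15 + √(25 + (-15)²)) + ((-92 - 1*99) - 1*70))² = ((-15 + √(25 + 225)) + ((-92 - 99) - 70))² = ((-15 + √250) + (-191 - 70))² = ((-15 + 5*√10) - 261)² = (-276 + 5*√10)²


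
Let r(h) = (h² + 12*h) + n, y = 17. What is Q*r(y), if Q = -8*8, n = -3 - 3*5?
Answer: -30400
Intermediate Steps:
n = -18 (n = -3 - 15 = -18)
r(h) = -18 + h² + 12*h (r(h) = (h² + 12*h) - 18 = -18 + h² + 12*h)
Q = -64
Q*r(y) = -64*(-18 + 17² + 12*17) = -64*(-18 + 289 + 204) = -64*475 = -30400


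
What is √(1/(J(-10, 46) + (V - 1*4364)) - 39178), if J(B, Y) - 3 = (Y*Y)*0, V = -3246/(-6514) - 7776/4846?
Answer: 3*I*√5158632524237959504119970/34424482358 ≈ 197.93*I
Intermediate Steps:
V = -8730687/7891711 (V = -3246*(-1/6514) - 7776*1/4846 = 1623/3257 - 3888/2423 = -8730687/7891711 ≈ -1.1063)
J(B, Y) = 3 (J(B, Y) = 3 + (Y*Y)*0 = 3 + Y²*0 = 3 + 0 = 3)
√(1/(J(-10, 46) + (V - 1*4364)) - 39178) = √(1/(3 + (-8730687/7891711 - 1*4364)) - 39178) = √(1/(3 + (-8730687/7891711 - 4364)) - 39178) = √(1/(3 - 34448157491/7891711) - 39178) = √(1/(-34424482358/7891711) - 39178) = √(-7891711/34424482358 - 39178) = √(-1348682377713435/34424482358) = 3*I*√5158632524237959504119970/34424482358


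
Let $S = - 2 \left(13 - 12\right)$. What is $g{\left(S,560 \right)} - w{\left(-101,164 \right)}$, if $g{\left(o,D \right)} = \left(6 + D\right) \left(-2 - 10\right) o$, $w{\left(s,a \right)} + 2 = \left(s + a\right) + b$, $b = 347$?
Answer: $13176$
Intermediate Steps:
$S = -2$ ($S = \left(-2\right) 1 = -2$)
$w{\left(s,a \right)} = 345 + a + s$ ($w{\left(s,a \right)} = -2 + \left(\left(s + a\right) + 347\right) = -2 + \left(\left(a + s\right) + 347\right) = -2 + \left(347 + a + s\right) = 345 + a + s$)
$g{\left(o,D \right)} = o \left(-72 - 12 D\right)$ ($g{\left(o,D \right)} = \left(6 + D\right) \left(-12\right) o = \left(-72 - 12 D\right) o = o \left(-72 - 12 D\right)$)
$g{\left(S,560 \right)} - w{\left(-101,164 \right)} = \left(-12\right) \left(-2\right) \left(6 + 560\right) - \left(345 + 164 - 101\right) = \left(-12\right) \left(-2\right) 566 - 408 = 13584 - 408 = 13176$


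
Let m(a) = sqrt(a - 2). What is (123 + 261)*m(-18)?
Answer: 768*I*sqrt(5) ≈ 1717.3*I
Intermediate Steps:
m(a) = sqrt(-2 + a)
(123 + 261)*m(-18) = (123 + 261)*sqrt(-2 - 18) = 384*sqrt(-20) = 384*(2*I*sqrt(5)) = 768*I*sqrt(5)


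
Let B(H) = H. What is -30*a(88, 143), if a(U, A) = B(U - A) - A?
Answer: 5940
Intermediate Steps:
a(U, A) = U - 2*A (a(U, A) = (U - A) - A = U - 2*A)
-30*a(88, 143) = -30*(88 - 2*143) = -30*(88 - 286) = -30*(-198) = 5940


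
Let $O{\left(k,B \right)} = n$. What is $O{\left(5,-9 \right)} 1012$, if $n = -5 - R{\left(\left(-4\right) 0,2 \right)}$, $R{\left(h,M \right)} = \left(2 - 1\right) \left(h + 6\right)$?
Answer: $-11132$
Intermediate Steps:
$R{\left(h,M \right)} = 6 + h$ ($R{\left(h,M \right)} = 1 \left(6 + h\right) = 6 + h$)
$n = -11$ ($n = -5 - \left(6 - 0\right) = -5 - \left(6 + 0\right) = -5 - 6 = -11$)
$O{\left(k,B \right)} = -11$
$O{\left(5,-9 \right)} 1012 = \left(-11\right) 1012 = -11132$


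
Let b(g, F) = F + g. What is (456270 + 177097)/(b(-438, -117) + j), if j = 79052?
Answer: 633367/78497 ≈ 8.0687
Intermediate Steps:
(456270 + 177097)/(b(-438, -117) + j) = (456270 + 177097)/((-117 - 438) + 79052) = 633367/(-555 + 79052) = 633367/78497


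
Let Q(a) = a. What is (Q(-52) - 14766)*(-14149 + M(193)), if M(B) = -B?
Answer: 212519756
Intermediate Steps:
(Q(-52) - 14766)*(-14149 + M(193)) = (-52 - 14766)*(-14149 - 1*193) = -14818*(-14149 - 193) = -14818*(-14342) = 212519756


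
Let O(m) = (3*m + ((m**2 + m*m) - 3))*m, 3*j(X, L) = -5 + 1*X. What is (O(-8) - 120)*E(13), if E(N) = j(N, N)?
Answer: -7424/3 ≈ -2474.7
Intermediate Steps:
j(X, L) = -5/3 + X/3 (j(X, L) = (-5 + 1*X)/3 = (-5 + X)/3 = -5/3 + X/3)
E(N) = -5/3 + N/3
O(m) = m*(-3 + 2*m**2 + 3*m) (O(m) = (3*m + ((m**2 + m**2) - 3))*m = (3*m + (2*m**2 - 3))*m = (3*m + (-3 + 2*m**2))*m = (-3 + 2*m**2 + 3*m)*m = m*(-3 + 2*m**2 + 3*m))
(O(-8) - 120)*E(13) = (-8*(-3 + 2*(-8)**2 + 3*(-8)) - 120)*(-5/3 + (1/3)*13) = (-8*(-3 + 2*64 - 24) - 120)*(-5/3 + 13/3) = (-8*(-3 + 128 - 24) - 120)*(8/3) = (-8*101 - 120)*(8/3) = (-808 - 120)*(8/3) = -928*8/3 = -7424/3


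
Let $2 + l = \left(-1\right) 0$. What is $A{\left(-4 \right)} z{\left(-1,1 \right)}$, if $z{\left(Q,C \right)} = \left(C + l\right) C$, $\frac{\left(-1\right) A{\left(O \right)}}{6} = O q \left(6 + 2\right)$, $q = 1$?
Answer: $-192$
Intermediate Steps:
$l = -2$ ($l = -2 - 0 = -2 + 0 = -2$)
$A{\left(O \right)} = - 48 O$ ($A{\left(O \right)} = - 6 O 1 \left(6 + 2\right) = - 6 O 8 = - 6 \cdot 8 O = - 48 O$)
$z{\left(Q,C \right)} = C \left(-2 + C\right)$ ($z{\left(Q,C \right)} = \left(C - 2\right) C = \left(-2 + C\right) C = C \left(-2 + C\right)$)
$A{\left(-4 \right)} z{\left(-1,1 \right)} = \left(-48\right) \left(-4\right) 1 \left(-2 + 1\right) = 192 \cdot 1 \left(-1\right) = 192 \left(-1\right) = -192$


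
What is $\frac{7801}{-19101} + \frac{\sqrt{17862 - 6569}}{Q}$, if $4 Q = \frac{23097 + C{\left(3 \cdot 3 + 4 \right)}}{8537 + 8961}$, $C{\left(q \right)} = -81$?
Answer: $- \frac{7801}{19101} + \frac{8749 \sqrt{11293}}{2877} \approx 322.76$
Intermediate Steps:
$Q = \frac{2877}{8749}$ ($Q = \frac{\left(23097 - 81\right) \frac{1}{8537 + 8961}}{4} = \frac{23016 \cdot \frac{1}{17498}}{4} = \frac{1}{4} \cdot \frac{11508}{8749} = \frac{2877}{8749} \approx 0.32884$)
$\frac{7801}{-19101} + \frac{\sqrt{17862 - 6569}}{Q} = \frac{7801}{-19101} + \frac{\sqrt{17862 - 6569}}{\frac{2877}{8749}} = 7801 \left(- \frac{1}{19101}\right) + \sqrt{11293} \cdot \frac{8749}{2877} = - \frac{7801}{19101} + \frac{8749 \sqrt{11293}}{2877}$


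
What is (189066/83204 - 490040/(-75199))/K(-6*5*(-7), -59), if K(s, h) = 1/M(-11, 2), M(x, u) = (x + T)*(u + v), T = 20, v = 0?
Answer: 247458880323/1564214399 ≈ 158.20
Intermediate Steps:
M(x, u) = u*(20 + x) (M(x, u) = (x + 20)*(u + 0) = (20 + x)*u = u*(20 + x))
K(s, h) = 1/18 (K(s, h) = 1/(2*(20 - 11)) = 1/(2*9) = 1/18)
(189066/83204 - 490040/(-75199))/K(-6*5*(-7), -59) = (189066/83204 - 490040/(-75199))/(1/18) = (189066*(1/83204) - 490040*(-1/75199))*18 = (94533/41602 + 490040/75199)*18 = (27495431147/3128428798)*18 = 247458880323/1564214399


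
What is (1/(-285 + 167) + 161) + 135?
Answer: 34927/118 ≈ 295.99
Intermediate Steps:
(1/(-285 + 167) + 161) + 135 = (1/(-118) + 161) + 135 = (-1/118 + 161) + 135 = 18997/118 + 135 = 34927/118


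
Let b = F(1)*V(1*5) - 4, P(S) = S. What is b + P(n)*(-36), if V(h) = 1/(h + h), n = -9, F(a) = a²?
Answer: 3201/10 ≈ 320.10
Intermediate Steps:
V(h) = 1/(2*h)
b = -39/10 (b = 1²*(1/(2*((1*5)))) - 4 = 1*((½)/5) - 4 = 1*((½)*(⅕)) - 4 = 1*(⅒) - 4 = ⅒ - 4 = -39/10 ≈ -3.9000)
b + P(n)*(-36) = -39/10 - 9*(-36) = -39/10 + 324 = 3201/10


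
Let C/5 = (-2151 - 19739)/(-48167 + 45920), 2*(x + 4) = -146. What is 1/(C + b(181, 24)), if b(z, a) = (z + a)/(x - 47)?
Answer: 278628/13111165 ≈ 0.021251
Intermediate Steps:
x = -77 (x = -4 + (1/2)*(-146) = -4 - 73 = -77)
C = 109450/2247 (C = 5*((-2151 - 19739)/(-48167 + 45920)) = 5*(-21890/(-2247)) = 5*(-21890*(-1/2247)) = 5*(21890/2247) = 109450/2247 ≈ 48.709)
b(z, a) = -a/124 - z/124 (b(z, a) = (z + a)/(-77 - 47) = (a + z)/(-124) = (a + z)*(-1/124) = -a/124 - z/124)
1/(C + b(181, 24)) = 1/(109450/2247 + (-1/124*24 - 1/124*181)) = 1/(109450/2247 + (-6/31 - 181/124)) = 1/(109450/2247 - 205/124) = 1/(13111165/278628) = 278628/13111165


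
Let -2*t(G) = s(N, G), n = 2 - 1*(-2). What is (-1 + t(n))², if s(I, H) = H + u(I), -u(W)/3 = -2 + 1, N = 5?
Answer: 81/4 ≈ 20.250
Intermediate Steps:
u(W) = 3 (u(W) = -3*(-2 + 1) = -3*(-1) = 3)
n = 4 (n = 2 + 2 = 4)
s(I, H) = 3 + H (s(I, H) = H + 3 = 3 + H)
t(G) = -3/2 - G/2 (t(G) = -(3 + G)/2 = -3/2 - G/2)
(-1 + t(n))² = (-1 + (-3/2 - ½*4))² = (-1 + (-3/2 - 2))² = (-1 - 7/2)² = (-9/2)² = 81/4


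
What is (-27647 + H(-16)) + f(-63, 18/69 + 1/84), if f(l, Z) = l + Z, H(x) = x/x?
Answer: -53533261/1932 ≈ -27709.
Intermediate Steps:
H(x) = 1
f(l, Z) = Z + l
(-27647 + H(-16)) + f(-63, 18/69 + 1/84) = (-27647 + 1) + ((18/69 + 1/84) - 63) = -27646 + ((18*(1/69) + 1*(1/84)) - 63) = -27646 + ((6/23 + 1/84) - 63) = -27646 + (527/1932 - 63) = -27646 - 121189/1932 = -53533261/1932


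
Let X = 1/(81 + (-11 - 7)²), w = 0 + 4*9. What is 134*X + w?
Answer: 14714/405 ≈ 36.331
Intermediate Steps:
w = 36 (w = 0 + 36 = 36)
X = 1/405 (X = 1/(81 + (-18)²) = 1/(81 + 324) = 1/405 ≈ 0.0024691)
134*X + w = 134*(1/405) + 36 = 134/405 + 36 = 14714/405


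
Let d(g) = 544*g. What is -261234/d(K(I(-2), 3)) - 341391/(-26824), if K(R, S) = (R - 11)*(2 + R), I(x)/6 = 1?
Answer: 902250561/36480640 ≈ 24.732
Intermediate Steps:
I(x) = 6 (I(x) = 6*1 = 6)
K(R, S) = (-11 + R)*(2 + R)
-261234/d(K(I(-2), 3)) - 341391/(-26824) = -261234*1/(544*(-22 + 6² - 9*6)) - 341391/(-26824) = -261234*1/(544*(-22 + 36 - 54)) - 341391*(-1/26824) = -261234/(544*(-40)) + 341391/26824 = -261234/(-21760) + 341391/26824 = -261234*(-1/21760) + 341391/26824 = 130617/10880 + 341391/26824 = 902250561/36480640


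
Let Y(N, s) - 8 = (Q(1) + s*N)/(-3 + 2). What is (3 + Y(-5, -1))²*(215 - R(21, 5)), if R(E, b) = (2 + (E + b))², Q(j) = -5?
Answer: -68849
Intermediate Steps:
Y(N, s) = 13 - N*s (Y(N, s) = 8 + (-5 + s*N)/(-3 + 2) = 8 + (-5 + N*s)/(-1) = 8 + (-5 + N*s)*(-1) = 8 + (5 - N*s) = 13 - N*s)
R(E, b) = (2 + E + b)²
(3 + Y(-5, -1))²*(215 - R(21, 5)) = (3 + (13 - 1*(-5)*(-1)))²*(215 - (2 + 21 + 5)²) = (3 + (13 - 5))²*(215 - 1*28²) = (3 + 8)²*(215 - 1*784) = 11²*(215 - 784) = 121*(-569) = -68849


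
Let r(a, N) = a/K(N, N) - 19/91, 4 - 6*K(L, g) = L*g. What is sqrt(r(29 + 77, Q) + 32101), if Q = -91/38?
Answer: 2*sqrt(45806056014355)/75985 ≈ 178.14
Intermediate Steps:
K(L, g) = 2/3 - L*g/6
Q = -91/38 (Q = -91*1/38 = -91/38 ≈ -2.3947)
r(a, N) = -19/91 + a/(2/3 - N**2/6) (r(a, N) = a/(2/3 - N*N/6) - 19/91 = a/(2/3 - N**2/6) - 19*1/91 = a/(2/3 - N**2/6) - 19/91 = -19/91 + a/(2/3 - N**2/6))
sqrt(r(29 + 77, Q) + 32101) = sqrt((76 - 546*(29 + 77) - 19*(-91/38)**2)/(91*(-4 + (-91/38)**2)) + 32101) = sqrt((76 - 546*106 - 19*8281/1444)/(91*(-4 + 8281/1444)) + 32101) = sqrt((76 - 57876 - 8281/76)/(91*(2505/1444)) + 32101) = sqrt((1/91)*(1444/2505)*(-4401081/76) + 32101) = sqrt(-27873513/75985 + 32101) = sqrt(2411320972/75985) = 2*sqrt(45806056014355)/75985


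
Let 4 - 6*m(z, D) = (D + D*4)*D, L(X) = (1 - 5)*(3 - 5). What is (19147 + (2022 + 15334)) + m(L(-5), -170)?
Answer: 37261/3 ≈ 12420.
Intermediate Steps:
L(X) = 8 (L(X) = -4*(-2) = 8)
m(z, D) = ⅔ - 5*D²/6 (m(z, D) = ⅔ - (D + D*4)*D/6 = ⅔ - (D + 4*D)*D/6 = ⅔ - 5*D*D/6 = ⅔ - 5*D²/6)
(19147 + (2022 + 15334)) + m(L(-5), -170) = (19147 + (2022 + 15334)) + (⅔ - ⅚*(-170)²) = (19147 + 17356) + (⅔ - ⅚*28900) = 36503 + (⅔ - 72250/3) = 36503 - 72248/3 = 37261/3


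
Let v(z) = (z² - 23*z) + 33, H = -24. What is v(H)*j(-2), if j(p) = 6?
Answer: 6966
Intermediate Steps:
v(z) = 33 + z² - 23*z
v(H)*j(-2) = (33 + (-24)² - 23*(-24))*6 = (33 + 576 + 552)*6 = 1161*6 = 6966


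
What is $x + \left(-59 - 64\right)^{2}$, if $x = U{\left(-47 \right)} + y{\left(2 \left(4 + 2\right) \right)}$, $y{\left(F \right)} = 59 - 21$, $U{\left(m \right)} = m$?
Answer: $15120$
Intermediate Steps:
$y{\left(F \right)} = 38$
$x = -9$ ($x = -47 + 38 = -9$)
$x + \left(-59 - 64\right)^{2} = -9 + \left(-59 - 64\right)^{2} = -9 + \left(-123\right)^{2} = -9 + 15129 = 15120$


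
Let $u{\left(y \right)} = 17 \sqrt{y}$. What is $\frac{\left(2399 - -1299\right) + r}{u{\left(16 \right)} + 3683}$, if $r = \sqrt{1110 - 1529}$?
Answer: $\frac{3698}{3751} + \frac{i \sqrt{419}}{3751} \approx 0.98587 + 0.0054571 i$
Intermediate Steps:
$r = i \sqrt{419}$ ($r = \sqrt{-419} = i \sqrt{419} \approx 20.469 i$)
$\frac{\left(2399 - -1299\right) + r}{u{\left(16 \right)} + 3683} = \frac{\left(2399 - -1299\right) + i \sqrt{419}}{17 \sqrt{16} + 3683} = \frac{\left(2399 + 1299\right) + i \sqrt{419}}{17 \cdot 4 + 3683} = \frac{3698 + i \sqrt{419}}{68 + 3683} = \frac{3698 + i \sqrt{419}}{3751} = \left(3698 + i \sqrt{419}\right) \frac{1}{3751} = \frac{3698}{3751} + \frac{i \sqrt{419}}{3751}$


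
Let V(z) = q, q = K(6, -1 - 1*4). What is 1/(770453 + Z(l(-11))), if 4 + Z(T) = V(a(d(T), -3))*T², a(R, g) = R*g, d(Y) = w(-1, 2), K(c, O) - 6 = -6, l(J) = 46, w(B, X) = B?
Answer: 1/770449 ≈ 1.2979e-6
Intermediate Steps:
K(c, O) = 0 (K(c, O) = 6 - 6 = 0)
d(Y) = -1
q = 0
V(z) = 0
Z(T) = -4 (Z(T) = -4 + 0*T² = -4 + 0 = -4)
1/(770453 + Z(l(-11))) = 1/(770453 - 4) = 1/770449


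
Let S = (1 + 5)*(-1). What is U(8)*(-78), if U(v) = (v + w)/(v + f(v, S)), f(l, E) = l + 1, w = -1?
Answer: -546/17 ≈ -32.118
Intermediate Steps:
S = -6 (S = 6*(-1) = -6)
f(l, E) = 1 + l
U(v) = (-1 + v)/(1 + 2*v) (U(v) = (v - 1)/(v + (1 + v)) = (-1 + v)/(1 + 2*v))
U(8)*(-78) = ((-1 + 8)/(1 + 2*8))*(-78) = (7/(1 + 16))*(-78) = (7/17)*(-78) = -546/17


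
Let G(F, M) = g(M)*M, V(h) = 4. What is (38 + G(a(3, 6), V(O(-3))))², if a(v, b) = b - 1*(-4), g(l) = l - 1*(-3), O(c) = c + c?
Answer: 4356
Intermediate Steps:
O(c) = 2*c
g(l) = 3 + l (g(l) = l + 3 = 3 + l)
a(v, b) = 4 + b (a(v, b) = b + 4 = 4 + b)
G(F, M) = M*(3 + M) (G(F, M) = (3 + M)*M = M*(3 + M))
(38 + G(a(3, 6), V(O(-3))))² = (38 + 4*(3 + 4))² = (38 + 4*7)² = (38 + 28)² = 66² = 4356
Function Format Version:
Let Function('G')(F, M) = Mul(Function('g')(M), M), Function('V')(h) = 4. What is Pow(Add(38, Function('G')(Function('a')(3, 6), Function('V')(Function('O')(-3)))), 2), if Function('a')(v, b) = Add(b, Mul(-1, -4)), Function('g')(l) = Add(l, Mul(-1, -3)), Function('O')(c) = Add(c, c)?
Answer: 4356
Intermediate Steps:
Function('O')(c) = Mul(2, c)
Function('g')(l) = Add(3, l) (Function('g')(l) = Add(l, 3) = Add(3, l))
Function('a')(v, b) = Add(4, b) (Function('a')(v, b) = Add(b, 4) = Add(4, b))
Function('G')(F, M) = Mul(M, Add(3, M)) (Function('G')(F, M) = Mul(Add(3, M), M) = Mul(M, Add(3, M)))
Pow(Add(38, Function('G')(Function('a')(3, 6), Function('V')(Function('O')(-3)))), 2) = Pow(Add(38, Mul(4, Add(3, 4))), 2) = Pow(Add(38, Mul(4, 7)), 2) = Pow(Add(38, 28), 2) = Pow(66, 2) = 4356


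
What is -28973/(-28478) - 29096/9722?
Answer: -273460191/138431558 ≈ -1.9754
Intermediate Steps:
-28973/(-28478) - 29096/9722 = -28973*(-1/28478) - 29096*1/9722 = 28973/28478 - 14548/4861 = -273460191/138431558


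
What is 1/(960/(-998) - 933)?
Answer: -499/466047 ≈ -0.0010707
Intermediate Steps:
1/(960/(-998) - 933) = 1/(960*(-1/998) - 933) = 1/(-480/499 - 933) = 1/(-466047/499) = -499/466047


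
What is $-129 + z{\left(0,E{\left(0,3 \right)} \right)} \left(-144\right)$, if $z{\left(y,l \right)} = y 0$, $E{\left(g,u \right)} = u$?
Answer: $-129$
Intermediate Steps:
$z{\left(y,l \right)} = 0$
$-129 + z{\left(0,E{\left(0,3 \right)} \right)} \left(-144\right) = -129 + 0 \left(-144\right) = -129 + 0 = -129$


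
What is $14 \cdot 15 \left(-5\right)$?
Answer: $-1050$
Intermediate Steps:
$14 \cdot 15 \left(-5\right) = 210 \left(-5\right) = -1050$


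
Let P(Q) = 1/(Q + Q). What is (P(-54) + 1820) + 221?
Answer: 220427/108 ≈ 2041.0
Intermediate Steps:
P(Q) = 1/(2*Q)
(P(-54) + 1820) + 221 = ((½)/(-54) + 1820) + 221 = ((½)*(-1/54) + 1820) + 221 = (-1/108 + 1820) + 221 = 196559/108 + 221 = 220427/108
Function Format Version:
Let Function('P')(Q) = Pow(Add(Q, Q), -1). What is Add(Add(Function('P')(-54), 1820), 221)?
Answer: Rational(220427, 108) ≈ 2041.0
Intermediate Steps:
Function('P')(Q) = Mul(Rational(1, 2), Pow(Q, -1)) (Function('P')(Q) = Pow(Mul(2, Q), -1) = Mul(Rational(1, 2), Pow(Q, -1)))
Add(Add(Function('P')(-54), 1820), 221) = Add(Add(Mul(Rational(1, 2), Pow(-54, -1)), 1820), 221) = Add(Add(Mul(Rational(1, 2), Rational(-1, 54)), 1820), 221) = Add(Add(Rational(-1, 108), 1820), 221) = Add(Rational(196559, 108), 221) = Rational(220427, 108)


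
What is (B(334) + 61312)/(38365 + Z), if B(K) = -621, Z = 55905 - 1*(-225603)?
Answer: 60691/319873 ≈ 0.18973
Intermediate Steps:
Z = 281508 (Z = 55905 + 225603 = 281508)
(B(334) + 61312)/(38365 + Z) = (-621 + 61312)/(38365 + 281508) = 60691/319873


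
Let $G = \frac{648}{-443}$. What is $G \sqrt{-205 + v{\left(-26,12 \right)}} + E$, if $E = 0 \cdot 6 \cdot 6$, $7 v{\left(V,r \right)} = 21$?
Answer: $- \frac{648 i \sqrt{202}}{443} \approx - 20.79 i$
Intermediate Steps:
$v{\left(V,r \right)} = 3$ ($v{\left(V,r \right)} = \frac{1}{7} \cdot 21 = 3$)
$E = 0$ ($E = 0 \cdot 6 = 0$)
$G = - \frac{648}{443}$ ($G = 648 \left(- \frac{1}{443}\right) = - \frac{648}{443} \approx -1.4628$)
$G \sqrt{-205 + v{\left(-26,12 \right)}} + E = - \frac{648 \sqrt{-205 + 3}}{443} + 0 = - \frac{648 \sqrt{-202}}{443} + 0 = - \frac{648 i \sqrt{202}}{443} + 0 = - \frac{648 i \sqrt{202}}{443}$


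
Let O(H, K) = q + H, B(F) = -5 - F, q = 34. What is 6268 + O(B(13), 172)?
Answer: 6284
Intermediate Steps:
O(H, K) = 34 + H
6268 + O(B(13), 172) = 6268 + (34 + (-5 - 1*13)) = 6268 + (34 + (-5 - 13)) = 6268 + (34 - 18) = 6268 + 16 = 6284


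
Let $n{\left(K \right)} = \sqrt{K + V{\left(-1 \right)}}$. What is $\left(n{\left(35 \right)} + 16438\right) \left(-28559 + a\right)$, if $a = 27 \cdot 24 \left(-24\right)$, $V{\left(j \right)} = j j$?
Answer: $-725361284$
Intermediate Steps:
$V{\left(j \right)} = j^{2}$
$n{\left(K \right)} = \sqrt{1 + K}$ ($n{\left(K \right)} = \sqrt{K + \left(-1\right)^{2}} = \sqrt{K + 1} = \sqrt{1 + K}$)
$a = -15552$ ($a = 648 \left(-24\right) = -15552$)
$\left(n{\left(35 \right)} + 16438\right) \left(-28559 + a\right) = \left(\sqrt{1 + 35} + 16438\right) \left(-28559 - 15552\right) = \left(\sqrt{36} + 16438\right) \left(-44111\right) = \left(6 + 16438\right) \left(-44111\right) = 16444 \left(-44111\right) = -725361284$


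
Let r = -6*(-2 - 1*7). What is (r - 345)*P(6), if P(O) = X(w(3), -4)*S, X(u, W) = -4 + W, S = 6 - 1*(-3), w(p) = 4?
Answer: 20952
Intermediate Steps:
S = 9 (S = 6 + 3 = 9)
r = 54 (r = -6*(-2 - 7) = -6*(-9) = 54)
P(O) = -72 (P(O) = (-4 - 4)*9 = -8*9 = -72)
(r - 345)*P(6) = (54 - 345)*(-72) = -291*(-72) = 20952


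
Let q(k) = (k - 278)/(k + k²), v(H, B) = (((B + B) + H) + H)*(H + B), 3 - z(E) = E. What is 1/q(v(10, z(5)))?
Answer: -2752/25 ≈ -110.08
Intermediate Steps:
z(E) = 3 - E
v(H, B) = (B + H)*(2*B + 2*H) (v(H, B) = ((2*B + H) + H)*(B + H) = ((H + 2*B) + H)*(B + H) = (2*B + 2*H)*(B + H) = (B + H)*(2*B + 2*H))
q(k) = (-278 + k)/(k + k²)
1/q(v(10, z(5))) = 1/((-278 + (2*(3 - 1*5)² + 2*10² + 4*(3 - 1*5)*10))/((2*(3 - 1*5)² + 2*10² + 4*(3 - 1*5)*10)*(1 + (2*(3 - 1*5)² + 2*10² + 4*(3 - 1*5)*10)))) = 1/((-278 + (2*(3 - 5)² + 2*100 + 4*(3 - 5)*10))/((2*(3 - 5)² + 2*100 + 4*(3 - 5)*10)*(1 + (2*(3 - 5)² + 2*100 + 4*(3 - 5)*10)))) = 1/((-278 + (2*(-2)² + 200 + 4*(-2)*10))/((2*(-2)² + 200 + 4*(-2)*10)*(1 + (2*(-2)² + 200 + 4*(-2)*10)))) = 1/((-278 + (2*4 + 200 - 80))/((2*4 + 200 - 80)*(1 + (2*4 + 200 - 80)))) = 1/((-278 + (8 + 200 - 80))/((8 + 200 - 80)*(1 + (8 + 200 - 80)))) = 1/((-278 + 128)/(128*(1 + 128))) = 1/((1/128)*(-150)/129) = 1/((1/128)*(1/129)*(-150)) = 1/(-25/2752) = -2752/25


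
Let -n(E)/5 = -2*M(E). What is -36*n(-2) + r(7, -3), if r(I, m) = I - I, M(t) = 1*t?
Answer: 720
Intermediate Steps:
M(t) = t
n(E) = 10*E (n(E) = -(-10)*E = 10*E)
r(I, m) = 0
-36*n(-2) + r(7, -3) = -360*(-2) + 0 = -36*(-20) + 0 = 720 + 0 = 720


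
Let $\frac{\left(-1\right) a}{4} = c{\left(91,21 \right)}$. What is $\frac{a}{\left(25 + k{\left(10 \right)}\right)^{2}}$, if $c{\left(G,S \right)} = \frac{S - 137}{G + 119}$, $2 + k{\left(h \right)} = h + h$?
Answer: $\frac{232}{194145} \approx 0.001195$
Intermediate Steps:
$k{\left(h \right)} = -2 + 2 h$ ($k{\left(h \right)} = -2 + \left(h + h\right) = -2 + 2 h$)
$c{\left(G,S \right)} = \frac{-137 + S}{119 + G}$
$a = \frac{232}{105}$ ($a = - 4 \frac{-137 + 21}{119 + 91} = - 4 \cdot \frac{1}{210} \left(-116\right) = \left(-4\right) \left(- \frac{58}{105}\right) = \frac{232}{105} \approx 2.2095$)
$\frac{a}{\left(25 + k{\left(10 \right)}\right)^{2}} = \frac{232}{105 \left(25 + \left(-2 + 2 \cdot 10\right)\right)^{2}} = \frac{232}{105 \left(25 + \left(-2 + 20\right)\right)^{2}} = \frac{232}{105 \left(25 + 18\right)^{2}} = \frac{232}{105 \cdot 43^{2}} = \frac{232}{105 \cdot 1849} = \frac{232}{105} \cdot \frac{1}{1849} = \frac{232}{194145}$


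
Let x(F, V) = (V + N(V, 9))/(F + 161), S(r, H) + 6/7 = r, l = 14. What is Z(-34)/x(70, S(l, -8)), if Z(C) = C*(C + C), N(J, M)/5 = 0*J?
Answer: 934626/23 ≈ 40636.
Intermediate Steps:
S(r, H) = -6/7 + r
N(J, M) = 0 (N(J, M) = 5*(0*J) = 5*0 = 0)
x(F, V) = V/(161 + F) (x(F, V) = (V + 0)/(F + 161) = V/(161 + F))
Z(C) = 2*C² (Z(C) = C*(2*C) = 2*C²)
Z(-34)/x(70, S(l, -8)) = (2*(-34)²)/(((-6/7 + 14)/(161 + 70))) = (2*1156)/(((92/7)/231)) = 2312/(((92/7)*(1/231))) = 2312/(92/1617) = 2312*(1617/92) = 934626/23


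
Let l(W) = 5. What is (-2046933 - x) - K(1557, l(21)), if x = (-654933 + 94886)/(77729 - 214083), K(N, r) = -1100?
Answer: -278958072929/136354 ≈ -2.0458e+6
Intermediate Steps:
x = 560047/136354 (x = -560047/(-136354) = -560047*(-1/136354) = 560047/136354 ≈ 4.1073)
(-2046933 - x) - K(1557, l(21)) = (-2046933 - 1*560047/136354) - 1*(-1100) = (-2046933 - 560047/136354) + 1100 = -279108062329/136354 + 1100 = -278958072929/136354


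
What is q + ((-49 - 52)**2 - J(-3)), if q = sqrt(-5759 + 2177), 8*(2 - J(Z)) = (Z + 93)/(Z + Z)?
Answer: 81577/8 + 3*I*sqrt(398) ≈ 10197.0 + 59.85*I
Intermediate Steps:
J(Z) = 2 - (93 + Z)/(16*Z) (J(Z) = 2 - (Z + 93)/(8*(Z + Z)) = 2 - (93 + Z)/(8*(2*Z)) = 2 - (93 + Z)*1/(2*Z)/8 = 2 - (93 + Z)/(16*Z))
q = 3*I*sqrt(398) (q = sqrt(-3582) = 3*I*sqrt(398) ≈ 59.85*I)
q + ((-49 - 52)**2 - J(-3)) = 3*I*sqrt(398) + ((-49 - 52)**2 - 31*(-3 - 3)/(16*(-3))) = 3*I*sqrt(398) + ((-101)**2 - 31*(-1)*(-6)/(16*3)) = 3*I*sqrt(398) + (10201 - 1*31/8) = 3*I*sqrt(398) + (10201 - 31/8) = 3*I*sqrt(398) + 81577/8 = 81577/8 + 3*I*sqrt(398)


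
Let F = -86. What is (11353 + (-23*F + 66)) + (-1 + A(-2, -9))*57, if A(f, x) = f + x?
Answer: 12713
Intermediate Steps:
(11353 + (-23*F + 66)) + (-1 + A(-2, -9))*57 = (11353 + (-23*(-86) + 66)) + (-1 + (-2 - 9))*57 = (11353 + (1978 + 66)) + (-1 - 11)*57 = (11353 + 2044) - 12*57 = 13397 - 684 = 12713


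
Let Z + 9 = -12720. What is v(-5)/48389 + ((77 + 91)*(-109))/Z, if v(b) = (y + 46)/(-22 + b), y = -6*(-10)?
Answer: 150461218/104594193 ≈ 1.4385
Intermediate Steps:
y = 60
v(b) = 106/(-22 + b) (v(b) = (60 + 46)/(-22 + b) = 106/(-22 + b))
Z = -12729 (Z = -9 - 12720 = -12729)
v(-5)/48389 + ((77 + 91)*(-109))/Z = (106/(-22 - 5))/48389 + ((77 + 91)*(-109))/(-12729) = (106/(-27))*(1/48389) + (168*(-109))*(-1/12729) = (106*(-1/27))*(1/48389) - 18312*(-1/12729) = -106/27*1/48389 + 6104/4243 = -2/24651 + 6104/4243 = 150461218/104594193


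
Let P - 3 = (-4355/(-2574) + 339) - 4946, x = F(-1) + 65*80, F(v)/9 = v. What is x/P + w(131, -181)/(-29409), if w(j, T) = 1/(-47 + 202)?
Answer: -4685201343367/4153869352515 ≈ -1.1279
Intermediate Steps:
F(v) = 9*v
w(j, T) = 1/155
x = 5191 (x = 9*(-1) + 65*80 = -9 + 5200 = 5191)
P = -911257/198 (P = 3 + ((-4355/(-2574) + 339) - 4946) = 3 + ((-4355*(-1/2574) + 339) - 4946) = 3 + ((335/198 + 339) - 4946) = 3 + (67457/198 - 4946) = 3 - 911851/198 = -911257/198 ≈ -4602.3)
x/P + w(131, -181)/(-29409) = 5191/(-911257/198) + (1/155)/(-29409) = 5191*(-198/911257) + (1/155)*(-1/29409) = -1027818/911257 - 1/4558395 = -4685201343367/4153869352515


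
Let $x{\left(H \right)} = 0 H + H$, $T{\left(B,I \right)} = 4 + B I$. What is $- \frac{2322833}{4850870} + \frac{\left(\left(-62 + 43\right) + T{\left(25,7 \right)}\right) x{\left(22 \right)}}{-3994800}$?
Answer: $- \frac{23240820827}{48445638690} \approx -0.47973$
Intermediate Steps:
$x{\left(H \right)} = H$ ($x{\left(H \right)} = 0 + H = H$)
$- \frac{2322833}{4850870} + \frac{\left(\left(-62 + 43\right) + T{\left(25,7 \right)}\right) x{\left(22 \right)}}{-3994800} = - \frac{2322833}{4850870} + \frac{\left(\left(-62 + 43\right) + \left(4 + 25 \cdot 7\right)\right) 22}{-3994800} = \left(-2322833\right) \frac{1}{4850870} + \left(-19 + \left(4 + 175\right)\right) 22 \left(- \frac{1}{3994800}\right) = - \frac{2322833}{4850870} + \left(-19 + 179\right) 22 \left(- \frac{1}{3994800}\right) = - \frac{2322833}{4850870} + 160 \cdot 22 \left(- \frac{1}{3994800}\right) = - \frac{2322833}{4850870} + 3520 \left(- \frac{1}{3994800}\right) = - \frac{2322833}{4850870} - \frac{44}{49935} = - \frac{23240820827}{48445638690}$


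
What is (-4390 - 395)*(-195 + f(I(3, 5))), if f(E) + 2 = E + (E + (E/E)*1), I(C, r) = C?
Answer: 909150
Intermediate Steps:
f(E) = -1 + 2*E (f(E) = -2 + (E + (E + (E/E)*1)) = -2 + (E + (E + 1*1)) = -2 + (E + (E + 1)) = -2 + (E + (1 + E)) = -2 + (1 + 2*E) = -1 + 2*E)
(-4390 - 395)*(-195 + f(I(3, 5))) = (-4390 - 395)*(-195 + (-1 + 2*3)) = -4785*(-195 + (-1 + 6)) = -4785*(-195 + 5) = -4785*(-190) = 909150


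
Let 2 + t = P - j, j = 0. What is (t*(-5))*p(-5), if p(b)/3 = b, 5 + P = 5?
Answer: -150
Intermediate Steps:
P = 0 (P = -5 + 5 = 0)
p(b) = 3*b
t = -2 (t = -2 + (0 - 1*0) = -2 + (0 + 0) = -2 + 0 = -2)
(t*(-5))*p(-5) = (-2*(-5))*(3*(-5)) = 10*(-15) = -150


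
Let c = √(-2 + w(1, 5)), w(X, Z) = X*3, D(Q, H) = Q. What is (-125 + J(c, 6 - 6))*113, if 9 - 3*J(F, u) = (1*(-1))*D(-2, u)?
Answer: -41584/3 ≈ -13861.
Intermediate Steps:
w(X, Z) = 3*X
c = 1 (c = √(-2 + 3*1) = √(-2 + 3) = √1 = 1)
J(F, u) = 7/3 (J(F, u) = 3 - 1*(-1)*(-2)/3 = 3 - (-1)*(-2)/3 = 3 - ⅓*2 = 3 - ⅔ = 7/3)
(-125 + J(c, 6 - 6))*113 = (-125 + 7/3)*113 = -368/3*113 = -41584/3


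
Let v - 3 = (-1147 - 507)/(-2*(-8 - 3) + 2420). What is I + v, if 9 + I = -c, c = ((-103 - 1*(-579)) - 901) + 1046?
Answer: -766394/1221 ≈ -627.68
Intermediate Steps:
c = 621 (c = ((-103 + 579) - 901) + 1046 = (476 - 901) + 1046 = -425 + 1046 = 621)
I = -630 (I = -9 - 1*621 = -9 - 621 = -630)
v = 2836/1221 (v = 3 + (-1147 - 507)/(-2*(-8 - 3) + 2420) = 3 - 1654/(-2*(-11) + 2420) = 3 - 1654/(22 + 2420) = 3 - 1654/2442 = 3 - 1654*1/2442 = 3 - 827/1221 = 2836/1221 ≈ 2.3227)
I + v = -630 + 2836/1221 = -766394/1221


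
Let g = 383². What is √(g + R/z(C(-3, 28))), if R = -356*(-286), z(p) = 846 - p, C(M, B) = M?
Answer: √105820019673/849 ≈ 383.16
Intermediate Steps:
g = 146689
R = 101816
√(g + R/z(C(-3, 28))) = √(146689 + 101816/(846 - 1*(-3))) = √(146689 + 101816/(846 + 3)) = √(146689 + 101816/849) = √(124640777/849) = √105820019673/849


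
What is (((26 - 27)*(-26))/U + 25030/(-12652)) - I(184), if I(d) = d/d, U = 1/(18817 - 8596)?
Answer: 1681090355/6326 ≈ 2.6574e+5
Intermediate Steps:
U = 1/10221 ≈ 9.7838e-5
I(d) = 1
(((26 - 27)*(-26))/U + 25030/(-12652)) - I(184) = (((26 - 27)*(-26))/(1/10221) + 25030/(-12652)) - 1*1 = (-1*(-26)*10221 + 25030*(-1/12652)) - 1 = (26*10221 - 12515/6326) - 1 = (265746 - 12515/6326) - 1 = 1681096681/6326 - 1 = 1681090355/6326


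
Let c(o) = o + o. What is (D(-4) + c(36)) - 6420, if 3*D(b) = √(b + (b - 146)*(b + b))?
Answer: -6348 + 2*√299/3 ≈ -6336.5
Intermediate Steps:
c(o) = 2*o
D(b) = √(b + 2*b*(-146 + b))/3 (D(b) = √(b + (b - 146)*(b + b))/3 = √(b + (-146 + b)*(2*b))/3 = √(b + 2*b*(-146 + b))/3)
(D(-4) + c(36)) - 6420 = (√(-4*(-291 + 2*(-4)))/3 + 2*36) - 6420 = (√(-4*(-291 - 8))/3 + 72) - 6420 = (√(-4*(-299))/3 + 72) - 6420 = (√1196/3 + 72) - 6420 = ((2*√299)/3 + 72) - 6420 = (2*√299/3 + 72) - 6420 = (72 + 2*√299/3) - 6420 = -6348 + 2*√299/3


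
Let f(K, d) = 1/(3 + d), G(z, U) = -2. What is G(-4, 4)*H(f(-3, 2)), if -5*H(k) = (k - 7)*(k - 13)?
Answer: 4352/125 ≈ 34.816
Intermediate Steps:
H(k) = -(-13 + k)*(-7 + k)/5 (H(k) = -(k - 7)*(k - 13)/5 = -(-7 + k)*(-13 + k)/5 = -(-13 + k)*(-7 + k)/5)
G(-4, 4)*H(f(-3, 2)) = -2*(-91/5 + 4/(3 + 2) - 1/(5*(3 + 2)**2)) = -2*(-91/5 + 4/5 - (1/5)**2/5) = -2*(-91/5 + 4*(1/5) - (1/5)**2/5) = -2*(-91/5 + 4/5 - 1/5*1/25) = -2*(-91/5 + 4/5 - 1/125) = -2*(-2176/125) = 4352/125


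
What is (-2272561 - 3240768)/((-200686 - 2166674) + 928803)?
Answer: 5513329/1438557 ≈ 3.8325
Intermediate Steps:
(-2272561 - 3240768)/((-200686 - 2166674) + 928803) = -5513329/(-2367360 + 928803) = -5513329/(-1438557) = -5513329*(-1/1438557) = 5513329/1438557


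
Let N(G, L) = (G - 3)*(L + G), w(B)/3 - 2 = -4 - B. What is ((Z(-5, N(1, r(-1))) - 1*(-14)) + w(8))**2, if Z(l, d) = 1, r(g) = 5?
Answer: 225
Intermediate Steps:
w(B) = -6 - 3*B (w(B) = 6 + 3*(-4 - B) = 6 + (-12 - 3*B) = -6 - 3*B)
N(G, L) = (-3 + G)*(G + L)
((Z(-5, N(1, r(-1))) - 1*(-14)) + w(8))**2 = ((1 - 1*(-14)) + (-6 - 3*8))**2 = ((1 + 14) + (-6 - 24))**2 = (15 - 30)**2 = (-15)**2 = 225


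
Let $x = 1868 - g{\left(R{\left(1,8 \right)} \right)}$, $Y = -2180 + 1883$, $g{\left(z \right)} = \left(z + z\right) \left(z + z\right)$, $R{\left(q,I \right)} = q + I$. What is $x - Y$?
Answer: $1841$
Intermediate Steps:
$R{\left(q,I \right)} = I + q$
$g{\left(z \right)} = 4 z^{2}$ ($g{\left(z \right)} = 2 z 2 z = 4 z^{2}$)
$Y = -297$
$x = 1544$ ($x = 1868 - 4 \left(8 + 1\right)^{2} = 1868 - 4 \cdot 9^{2} = 1868 - 4 \cdot 81 = 1868 - 324 = 1544$)
$x - Y = 1544 - -297 = 1544 + 297 = 1841$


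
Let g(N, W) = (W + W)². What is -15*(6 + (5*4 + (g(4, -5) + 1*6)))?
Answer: -1980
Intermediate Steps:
g(N, W) = 4*W² (g(N, W) = (2*W)² = 4*W²)
-15*(6 + (5*4 + (g(4, -5) + 1*6))) = -15*(6 + (5*4 + (4*(-5)² + 1*6))) = -15*(6 + (20 + (4*25 + 6))) = -15*(6 + (20 + (100 + 6))) = -15*(6 + (20 + 106)) = -15*(6 + 126) = -15*132 = -1980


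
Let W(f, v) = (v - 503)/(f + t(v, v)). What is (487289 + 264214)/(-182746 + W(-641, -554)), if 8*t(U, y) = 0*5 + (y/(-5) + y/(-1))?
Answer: -598947891/145647052 ≈ -4.1123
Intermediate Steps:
t(U, y) = -3*y/20 (t(U, y) = (0*5 + (y/(-5) + y/(-1)))/8 = (0 + (y*(-⅕) + y*(-1)))/8 = (0 + (-y/5 - y))/8 = (0 - 6*y/5)/8 = (-6*y/5)/8 = -3*y/20)
W(f, v) = (-503 + v)/(f - 3*v/20) (W(f, v) = (v - 503)/(f - 3*v/20) = (-503 + v)/(f - 3*v/20))
(487289 + 264214)/(-182746 + W(-641, -554)) = (487289 + 264214)/(-182746 + 20*(-503 - 554)/(-3*(-554) + 20*(-641))) = 751503/(-182746 + 20*(-1057)/(1662 - 12820)) = 751503/(-182746 + 20*(-1057)/(-11158)) = 751503/(-182746 + 20*(-1/11158)*(-1057)) = 751503/(-182746 + 1510/797) = 751503/(-145647052/797) = 751503*(-797/145647052) = -598947891/145647052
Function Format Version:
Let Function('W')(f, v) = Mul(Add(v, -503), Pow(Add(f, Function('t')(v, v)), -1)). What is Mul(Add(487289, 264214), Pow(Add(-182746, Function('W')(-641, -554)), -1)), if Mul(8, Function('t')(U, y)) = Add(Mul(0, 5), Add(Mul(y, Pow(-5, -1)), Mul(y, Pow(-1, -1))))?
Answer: Rational(-598947891, 145647052) ≈ -4.1123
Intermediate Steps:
Function('t')(U, y) = Mul(Rational(-3, 20), y) (Function('t')(U, y) = Mul(Rational(1, 8), Add(Mul(0, 5), Add(Mul(y, Pow(-5, -1)), Mul(y, Pow(-1, -1))))) = Mul(Rational(1, 8), Add(0, Add(Mul(y, Rational(-1, 5)), Mul(y, -1)))) = Mul(Rational(1, 8), Add(0, Add(Mul(Rational(-1, 5), y), Mul(-1, y)))) = Mul(Rational(1, 8), Add(0, Mul(Rational(-6, 5), y))) = Mul(Rational(1, 8), Mul(Rational(-6, 5), y)) = Mul(Rational(-3, 20), y))
Function('W')(f, v) = Mul(Pow(Add(f, Mul(Rational(-3, 20), v)), -1), Add(-503, v)) (Function('W')(f, v) = Mul(Add(v, -503), Pow(Add(f, Mul(Rational(-3, 20), v)), -1)) = Mul(Add(-503, v), Pow(Add(f, Mul(Rational(-3, 20), v)), -1)) = Mul(Pow(Add(f, Mul(Rational(-3, 20), v)), -1), Add(-503, v)))
Mul(Add(487289, 264214), Pow(Add(-182746, Function('W')(-641, -554)), -1)) = Mul(Add(487289, 264214), Pow(Add(-182746, Mul(20, Pow(Add(Mul(-3, -554), Mul(20, -641)), -1), Add(-503, -554))), -1)) = Mul(751503, Pow(Add(-182746, Mul(20, Pow(Add(1662, -12820), -1), -1057)), -1)) = Mul(751503, Pow(Add(-182746, Mul(20, Pow(-11158, -1), -1057)), -1)) = Mul(751503, Pow(Add(-182746, Mul(20, Rational(-1, 11158), -1057)), -1)) = Mul(751503, Pow(Add(-182746, Rational(1510, 797)), -1)) = Mul(751503, Pow(Rational(-145647052, 797), -1)) = Mul(751503, Rational(-797, 145647052)) = Rational(-598947891, 145647052)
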